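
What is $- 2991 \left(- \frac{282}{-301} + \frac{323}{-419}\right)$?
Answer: $- \frac{62616585}{126119} \approx -496.49$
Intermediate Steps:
$- 2991 \left(- \frac{282}{-301} + \frac{323}{-419}\right) = - 2991 \left(\left(-282\right) \left(- \frac{1}{301}\right) + 323 \left(- \frac{1}{419}\right)\right) = - 2991 \left(\frac{282}{301} - \frac{323}{419}\right) = \left(-2991\right) \frac{20935}{126119} = - \frac{62616585}{126119}$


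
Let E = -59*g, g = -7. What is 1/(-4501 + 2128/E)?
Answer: -59/265255 ≈ -0.00022243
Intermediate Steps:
E = 413 (E = -59*(-7) = 413)
1/(-4501 + 2128/E) = 1/(-4501 + 2128/413) = 1/(-4501 + 2128*(1/413)) = 1/(-4501 + 304/59) = 1/(-265255/59) = -59/265255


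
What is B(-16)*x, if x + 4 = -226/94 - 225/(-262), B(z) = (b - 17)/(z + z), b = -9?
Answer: -887731/197024 ≈ -4.5057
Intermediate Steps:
B(z) = -13/z (B(z) = (-9 - 17)/(z + z) = -26*1/(2*z) = -13/z)
x = -68287/12314 (x = -4 + (-226/94 - 225/(-262)) = -4 + (-226*1/94 - 225*(-1/262)) = -4 + (-113/47 + 225/262) = -4 - 19031/12314 = -68287/12314 ≈ -5.5455)
B(-16)*x = -13/(-16)*(-68287/12314) = -13*(-1/16)*(-68287/12314) = (13/16)*(-68287/12314) = -887731/197024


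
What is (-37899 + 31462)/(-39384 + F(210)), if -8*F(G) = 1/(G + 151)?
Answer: 18590056/113740993 ≈ 0.16344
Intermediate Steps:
F(G) = -1/(8*(151 + G)) (F(G) = -1/(8*(G + 151)) = -1/(8*(151 + G)))
(-37899 + 31462)/(-39384 + F(210)) = (-37899 + 31462)/(-39384 - 1/(1208 + 8*210)) = -6437/(-39384 - 1/(1208 + 1680)) = -6437/(-39384 - 1/2888) = -6437/(-113740993/2888) = -6437*(-2888/113740993) = 18590056/113740993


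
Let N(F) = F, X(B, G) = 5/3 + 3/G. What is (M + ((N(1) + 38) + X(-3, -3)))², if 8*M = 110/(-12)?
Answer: 3418801/2304 ≈ 1483.9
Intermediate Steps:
X(B, G) = 5/3 + 3/G (X(B, G) = 5*(⅓) + 3/G = 5/3 + 3/G)
M = -55/48 (M = (110/(-12))/8 = (110*(-1/12))/8 = (⅛)*(-55/6) = -55/48 ≈ -1.1458)
(M + ((N(1) + 38) + X(-3, -3)))² = (-55/48 + ((1 + 38) + (5/3 + 3/(-3))))² = (-55/48 + (39 + (5/3 + 3*(-⅓))))² = (-55/48 + (39 + (5/3 - 1)))² = (-55/48 + (39 + ⅔))² = (-55/48 + 119/3)² = (1849/48)² = 3418801/2304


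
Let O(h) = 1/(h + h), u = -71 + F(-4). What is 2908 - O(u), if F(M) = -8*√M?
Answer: 30807423/10594 - 8*I/5297 ≈ 2908.0 - 0.0015103*I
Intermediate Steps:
u = -71 - 16*I ≈ -71.0 - 16.0*I
O(h) = 1/(2*h)
2908 - O(u) = 2908 - 1/(2*(-71 - 16*I)) = 2908 - (-71 + 16*I)/5297/2 = 2908 - (-71 + 16*I)/10594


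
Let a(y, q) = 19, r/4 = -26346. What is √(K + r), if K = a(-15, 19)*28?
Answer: 2*I*√26213 ≈ 323.81*I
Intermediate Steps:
r = -105384 (r = 4*(-26346) = -105384)
K = 532 (K = 19*28 = 532)
√(K + r) = √(532 - 105384) = √(-104852) = 2*I*√26213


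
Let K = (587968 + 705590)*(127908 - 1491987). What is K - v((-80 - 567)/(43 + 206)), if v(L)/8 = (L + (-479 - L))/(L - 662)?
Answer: -292000814931478938/165485 ≈ -1.7645e+12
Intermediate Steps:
v(L) = -3832/(-662 + L) (v(L) = 8*((L + (-479 - L))/(L - 662)) = 8*(-479/(-662 + L)) = -3832/(-662 + L))
K = -1764515303082 (K = 1293558*(-1364079) = -1764515303082)
K - v((-80 - 567)/(43 + 206)) = -1764515303082 - (-3832)/(-662 + (-80 - 567)/(43 + 206)) = -1764515303082 - (-3832)/(-662 - 647/249) = -1764515303082 - (-3832)/(-165485/249) = -1764515303082 - (-3832)*(-249)/165485 = -1764515303082 - 1*954168/165485 = -1764515303082 - 954168/165485 = -292000814931478938/165485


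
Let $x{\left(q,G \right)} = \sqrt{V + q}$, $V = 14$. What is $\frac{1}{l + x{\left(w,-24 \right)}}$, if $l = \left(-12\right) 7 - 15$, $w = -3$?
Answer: $- \frac{9}{890} - \frac{\sqrt{11}}{9790} \approx -0.010451$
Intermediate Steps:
$l = -99$ ($l = -84 - 15 = -99$)
$x{\left(q,G \right)} = \sqrt{14 + q}$
$\frac{1}{l + x{\left(w,-24 \right)}} = \frac{1}{-99 + \sqrt{14 - 3}} = \frac{1}{-99 + \sqrt{11}}$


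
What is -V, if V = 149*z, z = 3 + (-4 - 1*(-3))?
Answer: -298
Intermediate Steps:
z = 2 (z = 3 + (-4 + 3) = 3 - 1 = 2)
V = 298 (V = 149*2 = 298)
-V = -1*298 = -298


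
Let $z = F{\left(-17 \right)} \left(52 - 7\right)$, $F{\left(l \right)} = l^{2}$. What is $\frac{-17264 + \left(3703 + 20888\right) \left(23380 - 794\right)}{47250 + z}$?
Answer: $\frac{555395062}{60255} \approx 9217.4$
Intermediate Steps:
$z = 13005$ ($z = \left(-17\right)^{2} \left(52 - 7\right) = 289 \cdot 45 = 13005$)
$\frac{-17264 + \left(3703 + 20888\right) \left(23380 - 794\right)}{47250 + z} = \frac{-17264 + \left(3703 + 20888\right) \left(23380 - 794\right)}{47250 + 13005} = \frac{-17264 + 24591 \cdot 22586}{60255} = \left(-17264 + 555412326\right) \frac{1}{60255} = 555395062 \cdot \frac{1}{60255} = \frac{555395062}{60255}$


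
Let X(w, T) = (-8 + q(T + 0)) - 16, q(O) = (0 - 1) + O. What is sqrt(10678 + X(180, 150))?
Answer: sqrt(10803) ≈ 103.94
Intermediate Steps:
q(O) = -1 + O
X(w, T) = -25 + T (X(w, T) = (-8 + (-1 + (T + 0))) - 16 = (-8 + (-1 + T)) - 16 = (-9 + T) - 16 = -25 + T)
sqrt(10678 + X(180, 150)) = sqrt(10678 + (-25 + 150)) = sqrt(10678 + 125) = sqrt(10803)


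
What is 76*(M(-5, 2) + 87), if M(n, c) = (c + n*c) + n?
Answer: 5624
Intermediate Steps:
M(n, c) = c + n + c*n (M(n, c) = (c + c*n) + n = c + n + c*n)
76*(M(-5, 2) + 87) = 76*((2 - 5 + 2*(-5)) + 87) = 76*((2 - 5 - 10) + 87) = 76*(-13 + 87) = 76*74 = 5624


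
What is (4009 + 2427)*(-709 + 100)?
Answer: -3919524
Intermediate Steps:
(4009 + 2427)*(-709 + 100) = 6436*(-609) = -3919524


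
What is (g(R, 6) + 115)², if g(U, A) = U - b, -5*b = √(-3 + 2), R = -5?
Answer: (550 + I)²/25 ≈ 12100.0 + 44.0*I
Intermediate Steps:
b = -I/5 (b = -√(-3 + 2)/5 = -I/5 ≈ -0.2*I)
g(U, A) = U + I/5 (g(U, A) = U - (-1)*I/5 = U + I/5)
(g(R, 6) + 115)² = ((-5 + I/5) + 115)² = (110 + I/5)²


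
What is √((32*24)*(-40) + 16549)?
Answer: I*√14171 ≈ 119.04*I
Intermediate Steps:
√((32*24)*(-40) + 16549) = √(768*(-40) + 16549) = √(-30720 + 16549) = √(-14171) = I*√14171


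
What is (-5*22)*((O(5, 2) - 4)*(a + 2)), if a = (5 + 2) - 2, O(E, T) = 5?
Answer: -770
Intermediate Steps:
a = 5 (a = 7 - 2 = 5)
(-5*22)*((O(5, 2) - 4)*(a + 2)) = (-5*22)*((5 - 4)*(5 + 2)) = -110*7 = -770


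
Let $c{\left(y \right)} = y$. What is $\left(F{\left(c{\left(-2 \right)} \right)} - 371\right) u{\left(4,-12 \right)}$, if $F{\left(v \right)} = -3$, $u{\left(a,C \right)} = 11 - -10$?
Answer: $-7854$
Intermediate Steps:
$u{\left(a,C \right)} = 21$ ($u{\left(a,C \right)} = 11 + 10 = 21$)
$\left(F{\left(c{\left(-2 \right)} \right)} - 371\right) u{\left(4,-12 \right)} = \left(-3 - 371\right) 21 = \left(-374\right) 21 = -7854$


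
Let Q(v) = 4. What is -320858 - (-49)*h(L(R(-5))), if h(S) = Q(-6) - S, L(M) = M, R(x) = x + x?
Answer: -320172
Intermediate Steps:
R(x) = 2*x
h(S) = 4 - S
-320858 - (-49)*h(L(R(-5))) = -320858 - (-49)*(4 - 2*(-5)) = -320858 - (-49)*(4 - 1*(-10)) = -320858 - (-49)*(4 + 10) = -320858 - (-49)*14 = -320858 - 1*(-686) = -320858 + 686 = -320172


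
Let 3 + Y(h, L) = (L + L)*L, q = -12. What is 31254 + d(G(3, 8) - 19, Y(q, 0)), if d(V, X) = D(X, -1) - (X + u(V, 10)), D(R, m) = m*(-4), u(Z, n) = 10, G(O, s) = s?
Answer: 31251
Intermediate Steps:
D(R, m) = -4*m
Y(h, L) = -3 + 2*L² (Y(h, L) = -3 + (L + L)*L = -3 + (2*L)*L = -3 + 2*L²)
d(V, X) = -6 - X (d(V, X) = -4*(-1) - (X + 10) = 4 - (10 + X) = 4 + (-10 - X) = -6 - X)
31254 + d(G(3, 8) - 19, Y(q, 0)) = 31254 + (-6 - (-3 + 2*0²)) = 31254 + (-6 - (-3 + 2*0)) = 31254 + (-6 - (-3 + 0)) = 31254 + (-6 - 1*(-3)) = 31254 + (-6 + 3) = 31254 - 3 = 31251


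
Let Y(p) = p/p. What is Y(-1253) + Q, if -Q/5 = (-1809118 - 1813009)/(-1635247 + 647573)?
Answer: -17122961/987674 ≈ -17.337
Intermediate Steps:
Y(p) = 1
Q = -18110635/987674 (Q = -5*(-1809118 - 1813009)/(-1635247 + 647573) = -(-18110635)/(-987674) = -(-18110635)*(-1)/987674 = -5*3622127/987674 = -18110635/987674 ≈ -18.337)
Y(-1253) + Q = 1 - 18110635/987674 = -17122961/987674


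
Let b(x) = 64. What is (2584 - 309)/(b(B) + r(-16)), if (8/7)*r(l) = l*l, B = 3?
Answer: 2275/288 ≈ 7.8993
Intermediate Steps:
r(l) = 7*l²/8 (r(l) = 7*(l*l)/8 = 7*l²/8)
(2584 - 309)/(b(B) + r(-16)) = (2584 - 309)/(64 + (7/8)*(-16)²) = 2275/(64 + (7/8)*256) = 2275/(64 + 224) = 2275/288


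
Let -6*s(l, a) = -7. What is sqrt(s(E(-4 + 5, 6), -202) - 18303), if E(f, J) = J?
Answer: I*sqrt(658866)/6 ≈ 135.28*I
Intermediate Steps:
s(l, a) = 7/6 (s(l, a) = -1/6*(-7) = 7/6)
sqrt(s(E(-4 + 5, 6), -202) - 18303) = sqrt(7/6 - 18303) = sqrt(-109811/6) = I*sqrt(658866)/6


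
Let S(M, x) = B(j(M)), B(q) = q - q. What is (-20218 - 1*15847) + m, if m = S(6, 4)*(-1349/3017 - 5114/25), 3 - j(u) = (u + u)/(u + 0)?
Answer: -36065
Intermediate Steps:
j(u) = 1 (j(u) = 3 - (u + u)/(u + 0) = 3 - 2*u/u = 3 - 1*2 = 3 - 2 = 1)
B(q) = 0
S(M, x) = 0
m = 0 (m = 0*(-1349/3017 - 5114/25) = 0*(-15462663/75425) = 0)
(-20218 - 1*15847) + m = (-20218 - 1*15847) + 0 = (-20218 - 15847) + 0 = -36065 + 0 = -36065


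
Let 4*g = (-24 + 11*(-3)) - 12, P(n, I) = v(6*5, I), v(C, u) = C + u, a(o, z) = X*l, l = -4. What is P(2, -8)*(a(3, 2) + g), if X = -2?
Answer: -407/2 ≈ -203.50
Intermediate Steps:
a(o, z) = 8 (a(o, z) = -2*(-4) = 8)
P(n, I) = 30 + I (P(n, I) = 6*5 + I = 30 + I)
g = -69/4 (g = ((-24 + 11*(-3)) - 12)/4 = ((-24 - 33) - 12)/4 = (-57 - 12)/4 = (¼)*(-69) = -69/4 ≈ -17.250)
P(2, -8)*(a(3, 2) + g) = (30 - 8)*(8 - 69/4) = 22*(-37/4) = -407/2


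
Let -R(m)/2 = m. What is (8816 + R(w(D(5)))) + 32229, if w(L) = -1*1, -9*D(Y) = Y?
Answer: 41047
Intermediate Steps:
D(Y) = -Y/9
w(L) = -1
R(m) = -2*m
(8816 + R(w(D(5)))) + 32229 = (8816 - 2*(-1)) + 32229 = (8816 + 2) + 32229 = 8818 + 32229 = 41047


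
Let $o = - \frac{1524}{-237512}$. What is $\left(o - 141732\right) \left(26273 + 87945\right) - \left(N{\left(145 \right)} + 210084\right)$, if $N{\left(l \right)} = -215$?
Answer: $- \frac{480622000848076}{29689} \approx -1.6189 \cdot 10^{10}$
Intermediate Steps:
$o = \frac{381}{59378}$ ($o = \left(-1524\right) \left(- \frac{1}{237512}\right) = \frac{381}{59378} \approx 0.0064165$)
$\left(o - 141732\right) \left(26273 + 87945\right) - \left(N{\left(145 \right)} + 210084\right) = \left(\frac{381}{59378} - 141732\right) \left(26273 + 87945\right) - \left(-215 + 210084\right) = \left(- \frac{8415762315}{59378}\right) 114218 - 209869 = - \frac{480615770047335}{29689} - 209869 = - \frac{480622000848076}{29689}$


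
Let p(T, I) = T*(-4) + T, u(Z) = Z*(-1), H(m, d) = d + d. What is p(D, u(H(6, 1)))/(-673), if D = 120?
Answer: 360/673 ≈ 0.53492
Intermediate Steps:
H(m, d) = 2*d
u(Z) = -Z
p(T, I) = -3*T (p(T, I) = -4*T + T = -3*T)
p(D, u(H(6, 1)))/(-673) = -3*120/(-673) = -360*(-1/673) = 360/673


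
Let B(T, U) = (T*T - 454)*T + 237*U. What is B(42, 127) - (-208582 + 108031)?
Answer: 185670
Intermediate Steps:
B(T, U) = 237*U + T*(-454 + T²) (B(T, U) = (T² - 454)*T + 237*U = (-454 + T²)*T + 237*U = T*(-454 + T²) + 237*U = 237*U + T*(-454 + T²))
B(42, 127) - (-208582 + 108031) = (42³ - 454*42 + 237*127) - (-208582 + 108031) = (74088 - 19068 + 30099) - 1*(-100551) = 85119 + 100551 = 185670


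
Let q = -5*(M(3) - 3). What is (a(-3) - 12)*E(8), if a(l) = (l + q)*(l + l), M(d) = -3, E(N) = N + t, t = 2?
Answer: -1740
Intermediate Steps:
E(N) = 2 + N (E(N) = N + 2 = 2 + N)
q = 30 (q = -5*(-3 - 3) = -5*(-6) = 30)
a(l) = 2*l*(30 + l) (a(l) = (l + 30)*(l + l) = (30 + l)*(2*l) = 2*l*(30 + l))
(a(-3) - 12)*E(8) = (2*(-3)*(30 - 3) - 12)*(2 + 8) = (2*(-3)*27 - 12)*10 = (-162 - 12)*10 = -174*10 = -1740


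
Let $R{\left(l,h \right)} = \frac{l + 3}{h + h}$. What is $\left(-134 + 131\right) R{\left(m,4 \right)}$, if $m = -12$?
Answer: $\frac{27}{8} \approx 3.375$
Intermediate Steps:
$R{\left(l,h \right)} = \frac{3 + l}{2 h}$
$\left(-134 + 131\right) R{\left(m,4 \right)} = \left(-134 + 131\right) \frac{3 - 12}{2 \cdot 4} = - 3 \cdot \frac{1}{2} \cdot \frac{1}{4} \left(-9\right) = \left(-3\right) \left(- \frac{9}{8}\right) = \frac{27}{8}$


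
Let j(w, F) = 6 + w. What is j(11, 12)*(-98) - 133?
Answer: -1799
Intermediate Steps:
j(11, 12)*(-98) - 133 = (6 + 11)*(-98) - 133 = 17*(-98) - 133 = -1666 - 133 = -1799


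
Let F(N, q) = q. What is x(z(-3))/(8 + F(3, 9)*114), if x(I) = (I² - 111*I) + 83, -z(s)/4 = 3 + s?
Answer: 83/1034 ≈ 0.080271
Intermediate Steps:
z(s) = -12 - 4*s (z(s) = -4*(3 + s) = -12 - 4*s)
x(I) = 83 + I² - 111*I
x(z(-3))/(8 + F(3, 9)*114) = (83 + (-12 - 4*(-3))² - 111*(-12 - 4*(-3)))/(8 + 9*114) = (83 + (-12 + 12)² - 111*(-12 + 12))/(8 + 1026) = (83 + 0² - 111*0)/1034 = (83 + 0 + 0)*(1/1034) = 83*(1/1034) = 83/1034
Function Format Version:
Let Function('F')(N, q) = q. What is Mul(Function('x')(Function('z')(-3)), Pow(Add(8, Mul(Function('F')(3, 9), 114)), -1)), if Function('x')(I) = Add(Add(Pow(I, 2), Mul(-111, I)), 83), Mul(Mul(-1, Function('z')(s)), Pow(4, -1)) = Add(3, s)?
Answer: Rational(83, 1034) ≈ 0.080271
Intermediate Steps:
Function('z')(s) = Add(-12, Mul(-4, s)) (Function('z')(s) = Mul(-4, Add(3, s)) = Add(-12, Mul(-4, s)))
Function('x')(I) = Add(83, Pow(I, 2), Mul(-111, I))
Mul(Function('x')(Function('z')(-3)), Pow(Add(8, Mul(Function('F')(3, 9), 114)), -1)) = Mul(Add(83, Pow(Add(-12, Mul(-4, -3)), 2), Mul(-111, Add(-12, Mul(-4, -3)))), Pow(Add(8, Mul(9, 114)), -1)) = Mul(Add(83, Pow(Add(-12, 12), 2), Mul(-111, Add(-12, 12))), Pow(Add(8, 1026), -1)) = Mul(Add(83, Pow(0, 2), Mul(-111, 0)), Pow(1034, -1)) = Mul(Add(83, 0, 0), Rational(1, 1034)) = Mul(83, Rational(1, 1034)) = Rational(83, 1034)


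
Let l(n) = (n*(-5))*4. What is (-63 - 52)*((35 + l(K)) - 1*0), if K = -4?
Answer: -13225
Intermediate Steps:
l(n) = -20*n (l(n) = -5*n*4 = -20*n)
(-63 - 52)*((35 + l(K)) - 1*0) = (-63 - 52)*((35 - 20*(-4)) - 1*0) = -115*((35 + 80) + 0) = -115*(115 + 0) = -115*115 = -13225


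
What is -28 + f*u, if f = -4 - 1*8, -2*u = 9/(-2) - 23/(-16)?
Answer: -371/8 ≈ -46.375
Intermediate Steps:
u = 49/32 (u = -(9/(-2) - 23/(-16))/2 = -(9*(-½) - 23*(-1/16))/2 = -(-9/2 + 23/16)/2 = -½*(-49/16) = 49/32 ≈ 1.5313)
f = -12 (f = -4 - 8 = -12)
-28 + f*u = -28 - 12*49/32 = -28 - 147/8 = -371/8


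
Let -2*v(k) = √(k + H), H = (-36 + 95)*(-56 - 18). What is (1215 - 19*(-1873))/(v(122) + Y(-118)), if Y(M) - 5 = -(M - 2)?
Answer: 2300125/8343 + 18401*I*√1061/8343 ≈ 275.7 + 71.842*I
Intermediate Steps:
H = -4366 (H = 59*(-74) = -4366)
Y(M) = 7 - M (Y(M) = 5 - (M - 2) = 5 - (-2 + M) = 5 + (2 - M) = 7 - M)
v(k) = -√(-4366 + k)/2 (v(k) = -√(k - 4366)/2 = -√(-4366 + k)/2)
(1215 - 19*(-1873))/(v(122) + Y(-118)) = (1215 - 19*(-1873))/(-√(-4366 + 122)/2 + (7 - 1*(-118))) = (1215 + 35587)/(-I*√1061 + (7 + 118)) = 36802/(-I*√1061 + 125) = 36802/(125 - I*√1061)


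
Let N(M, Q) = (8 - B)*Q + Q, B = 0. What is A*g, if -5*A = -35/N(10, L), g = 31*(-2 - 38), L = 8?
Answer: -1085/9 ≈ -120.56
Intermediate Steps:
g = -1240 (g = 31*(-40) = -1240)
N(M, Q) = 9*Q (N(M, Q) = (8 - 1*0)*Q + Q = (8 + 0)*Q + Q = 8*Q + Q = 9*Q)
A = 7/72 (A = -(-7)/(9*8) = -(-7)/72 = -⅕*(-35/72) = 7/72 ≈ 0.097222)
A*g = (7/72)*(-1240) = -1085/9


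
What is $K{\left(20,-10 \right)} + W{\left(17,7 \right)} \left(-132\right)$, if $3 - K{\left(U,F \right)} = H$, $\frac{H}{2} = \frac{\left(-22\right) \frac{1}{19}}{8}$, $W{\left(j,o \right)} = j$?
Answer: $- \frac{85147}{38} \approx -2240.7$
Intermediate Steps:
$H = - \frac{11}{38}$ ($H = 2 \frac{\left(-22\right) \frac{1}{19}}{8} = 2 \left(-22\right) \frac{1}{19} \cdot \frac{1}{8} = 2 \left(\left(- \frac{22}{19}\right) \frac{1}{8}\right) = 2 \left(- \frac{11}{76}\right) = - \frac{11}{38} \approx -0.28947$)
$K{\left(U,F \right)} = \frac{125}{38}$ ($K{\left(U,F \right)} = 3 - - \frac{11}{38} = 3 + \frac{11}{38} = \frac{125}{38}$)
$K{\left(20,-10 \right)} + W{\left(17,7 \right)} \left(-132\right) = \frac{125}{38} + 17 \left(-132\right) = \frac{125}{38} - 2244 = - \frac{85147}{38}$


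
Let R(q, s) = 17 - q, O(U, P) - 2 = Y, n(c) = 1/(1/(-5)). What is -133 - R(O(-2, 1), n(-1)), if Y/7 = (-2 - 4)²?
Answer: 104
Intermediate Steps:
n(c) = -5 (n(c) = 1/(-⅕) = -5)
Y = 252 (Y = 7*(-2 - 4)² = 7*(-6)² = 7*36 = 252)
O(U, P) = 254 (O(U, P) = 2 + 252 = 254)
-133 - R(O(-2, 1), n(-1)) = -133 - (17 - 1*254) = -133 - (17 - 254) = -133 - 1*(-237) = -133 + 237 = 104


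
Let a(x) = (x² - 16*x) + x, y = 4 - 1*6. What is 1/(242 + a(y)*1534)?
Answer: 1/52398 ≈ 1.9085e-5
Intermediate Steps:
y = -2 (y = 4 - 6 = -2)
a(x) = x² - 15*x
1/(242 + a(y)*1534) = 1/(242 - 2*(-15 - 2)*1534) = 1/(242 - 2*(-17)*1534) = 1/(242 + 34*1534) = 1/(242 + 52156) = 1/52398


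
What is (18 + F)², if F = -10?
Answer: 64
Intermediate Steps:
(18 + F)² = (18 - 10)² = 8² = 64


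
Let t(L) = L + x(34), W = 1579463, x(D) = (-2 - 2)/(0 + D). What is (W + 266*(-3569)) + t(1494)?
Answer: 10737249/17 ≈ 6.3160e+5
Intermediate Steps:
x(D) = -4/D
t(L) = -2/17 + L (t(L) = L - 4/34 = L - 4*1/34 = L - 2/17 = -2/17 + L)
(W + 266*(-3569)) + t(1494) = (1579463 + 266*(-3569)) + (-2/17 + 1494) = (1579463 - 949354) + 25396/17 = 630109 + 25396/17 = 10737249/17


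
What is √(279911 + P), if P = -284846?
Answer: I*√4935 ≈ 70.25*I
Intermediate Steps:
√(279911 + P) = √(279911 - 284846) = √(-4935) = I*√4935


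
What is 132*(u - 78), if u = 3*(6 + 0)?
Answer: -7920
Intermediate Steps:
u = 18 (u = 3*6 = 18)
132*(u - 78) = 132*(18 - 78) = 132*(-60) = -7920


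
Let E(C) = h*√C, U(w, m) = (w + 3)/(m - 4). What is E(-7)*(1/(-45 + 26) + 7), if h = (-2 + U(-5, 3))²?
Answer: 0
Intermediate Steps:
U(w, m) = (3 + w)/(-4 + m)
h = 0 (h = (-2 + (3 - 5)/(-4 + 3))² = (-2 - 2/(-1))² = (-2 - 1*(-2))² = (-2 + 2)² = 0² = 0)
E(C) = 0 (E(C) = 0*√C = 0)
E(-7)*(1/(-45 + 26) + 7) = 0*(1/(-45 + 26) + 7) = 0*(1/(-19) + 7) = 0*(-1/19 + 7) = 0*(132/19) = 0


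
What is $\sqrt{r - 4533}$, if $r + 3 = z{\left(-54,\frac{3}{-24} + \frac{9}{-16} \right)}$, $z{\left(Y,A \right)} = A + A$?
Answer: $\frac{i \sqrt{72598}}{4} \approx 67.36 i$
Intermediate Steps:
$z{\left(Y,A \right)} = 2 A$
$r = - \frac{35}{8}$ ($r = -3 + 2 \left(\frac{3}{-24} + \frac{9}{-16}\right) = -3 + 2 \left(3 \left(- \frac{1}{24}\right) + 9 \left(- \frac{1}{16}\right)\right) = -3 + 2 \left(- \frac{1}{8} - \frac{9}{16}\right) = -3 + 2 \left(- \frac{11}{16}\right) = -3 - \frac{11}{8} = - \frac{35}{8} \approx -4.375$)
$\sqrt{r - 4533} = \sqrt{- \frac{35}{8} - 4533} = \sqrt{- \frac{36299}{8}} = \frac{i \sqrt{72598}}{4}$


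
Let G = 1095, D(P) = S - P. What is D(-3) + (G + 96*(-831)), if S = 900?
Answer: -77778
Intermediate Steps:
D(P) = 900 - P
D(-3) + (G + 96*(-831)) = (900 - 1*(-3)) + (1095 + 96*(-831)) = (900 + 3) + (1095 - 79776) = 903 - 78681 = -77778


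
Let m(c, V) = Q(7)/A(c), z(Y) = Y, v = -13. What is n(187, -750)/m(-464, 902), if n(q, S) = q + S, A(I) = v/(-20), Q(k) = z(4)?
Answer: -7319/80 ≈ -91.488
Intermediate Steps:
Q(k) = 4
A(I) = 13/20 (A(I) = -13/(-20) = -13*(-1/20) = 13/20)
m(c, V) = 80/13 (m(c, V) = 4/(13/20) = 4*(20/13) = 80/13)
n(q, S) = S + q
n(187, -750)/m(-464, 902) = (-750 + 187)/(80/13) = -563*13/80 = -7319/80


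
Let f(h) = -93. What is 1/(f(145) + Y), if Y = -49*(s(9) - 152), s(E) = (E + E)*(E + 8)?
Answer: -1/7639 ≈ -0.00013091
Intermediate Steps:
s(E) = 2*E*(8 + E) (s(E) = (2*E)*(8 + E) = 2*E*(8 + E))
Y = -7546 (Y = -49*(2*9*(8 + 9) - 152) = -49*(2*9*17 - 152) = -49*(306 - 152) = -49*154 = -7546)
1/(f(145) + Y) = 1/(-93 - 7546) = 1/(-7639) = -1/7639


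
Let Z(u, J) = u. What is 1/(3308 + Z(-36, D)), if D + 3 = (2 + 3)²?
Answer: 1/3272 ≈ 0.00030562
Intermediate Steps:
D = 22 (D = -3 + (2 + 3)² = -3 + 5² = -3 + 25 = 22)
1/(3308 + Z(-36, D)) = 1/(3308 - 36) = 1/3272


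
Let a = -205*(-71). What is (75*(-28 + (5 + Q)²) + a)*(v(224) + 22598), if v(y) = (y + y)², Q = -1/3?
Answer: 3145953010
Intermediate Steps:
a = 14555
Q = -⅓ (Q = -1*⅓ = -⅓ ≈ -0.33333)
v(y) = 4*y² (v(y) = (2*y)² = 4*y²)
(75*(-28 + (5 + Q)²) + a)*(v(224) + 22598) = (75*(-28 + (5 - ⅓)²) + 14555)*(4*224² + 22598) = (75*(-28 + (14/3)²) + 14555)*(4*50176 + 22598) = (75*(-28 + 196/9) + 14555)*(200704 + 22598) = (75*(-56/9) + 14555)*223302 = (-1400/3 + 14555)*223302 = (42265/3)*223302 = 3145953010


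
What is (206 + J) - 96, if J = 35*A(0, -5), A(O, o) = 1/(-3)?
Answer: 295/3 ≈ 98.333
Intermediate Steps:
A(O, o) = -⅓
J = -35/3 (J = 35*(-⅓) = -35/3 ≈ -11.667)
(206 + J) - 96 = (206 - 35/3) - 96 = 583/3 - 96 = 295/3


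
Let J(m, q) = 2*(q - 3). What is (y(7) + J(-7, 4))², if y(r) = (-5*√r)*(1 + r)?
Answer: 11204 - 160*√7 ≈ 10781.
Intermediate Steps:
y(r) = -5*√r*(1 + r)
J(m, q) = -6 + 2*q (J(m, q) = 2*(-3 + q) = -6 + 2*q)
(y(7) + J(-7, 4))² = (5*√7*(-1 - 1*7) + (-6 + 2*4))² = (5*√7*(-1 - 7) + (-6 + 8))² = (5*√7*(-8) + 2)² = (-40*√7 + 2)² = (2 - 40*√7)²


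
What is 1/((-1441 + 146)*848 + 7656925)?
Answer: 1/6558765 ≈ 1.5247e-7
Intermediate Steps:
1/((-1441 + 146)*848 + 7656925) = 1/(-1295*848 + 7656925) = 1/(-1098160 + 7656925) = 1/6558765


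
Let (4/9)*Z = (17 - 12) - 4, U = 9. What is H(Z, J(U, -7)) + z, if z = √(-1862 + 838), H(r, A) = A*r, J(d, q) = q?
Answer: -63/4 + 32*I ≈ -15.75 + 32.0*I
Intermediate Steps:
Z = 9/4 (Z = 9*((17 - 12) - 4)/4 = 9*(5 - 4)/4 = (9/4)*1 = 9/4 ≈ 2.2500)
z = 32*I (z = √(-1024) = 32*I ≈ 32.0*I)
H(Z, J(U, -7)) + z = -7*9/4 + 32*I = -63/4 + 32*I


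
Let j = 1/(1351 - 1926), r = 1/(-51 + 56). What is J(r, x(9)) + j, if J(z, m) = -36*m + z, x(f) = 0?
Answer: 114/575 ≈ 0.19826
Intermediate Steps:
r = ⅕ (r = 1/5 = ⅕ ≈ 0.20000)
j = -1/575 (j = 1/(-575) = -1/575 ≈ -0.0017391)
J(z, m) = z - 36*m
J(r, x(9)) + j = (⅕ - 36*0) - 1/575 = (⅕ + 0) - 1/575 = ⅕ - 1/575 = 114/575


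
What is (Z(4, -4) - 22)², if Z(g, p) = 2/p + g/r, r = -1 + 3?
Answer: 1681/4 ≈ 420.25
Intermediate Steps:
r = 2
Z(g, p) = g/2 + 2/p (Z(g, p) = 2/p + g/2 = g/2 + 2/p)
(Z(4, -4) - 22)² = (((½)*4 + 2/(-4)) - 22)² = ((2 + 2*(-¼)) - 22)² = ((2 - ½) - 22)² = (3/2 - 22)² = (-41/2)² = 1681/4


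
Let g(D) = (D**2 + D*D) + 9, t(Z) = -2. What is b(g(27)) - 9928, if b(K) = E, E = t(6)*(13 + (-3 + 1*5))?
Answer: -9958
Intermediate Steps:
g(D) = 9 + 2*D**2 (g(D) = (D**2 + D**2) + 9 = 2*D**2 + 9 = 9 + 2*D**2)
E = -30 (E = -2*(13 + (-3 + 1*5)) = -2*(13 + (-3 + 5)) = -2*(13 + 2) = -2*15 = -30)
b(K) = -30
b(g(27)) - 9928 = -30 - 9928 = -9958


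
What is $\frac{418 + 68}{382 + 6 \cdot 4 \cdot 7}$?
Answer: $\frac{243}{275} \approx 0.88364$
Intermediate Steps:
$\frac{418 + 68}{382 + 6 \cdot 4 \cdot 7} = \frac{486}{382 + 24 \cdot 7} = \frac{486}{382 + 168} = \frac{486}{550} = 486 \cdot \frac{1}{550} = \frac{243}{275}$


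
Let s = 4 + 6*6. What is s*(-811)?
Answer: -32440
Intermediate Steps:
s = 40 (s = 4 + 36 = 40)
s*(-811) = 40*(-811) = -32440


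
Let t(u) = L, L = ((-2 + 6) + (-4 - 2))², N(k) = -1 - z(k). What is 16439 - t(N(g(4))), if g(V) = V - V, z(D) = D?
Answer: 16435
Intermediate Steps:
g(V) = 0
N(k) = -1 - k
L = 4 (L = (4 - 6)² = (-2)² = 4)
t(u) = 4
16439 - t(N(g(4))) = 16439 - 1*4 = 16439 - 4 = 16435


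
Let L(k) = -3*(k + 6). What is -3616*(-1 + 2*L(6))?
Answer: 263968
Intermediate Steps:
L(k) = -18 - 3*k (L(k) = -3*(6 + k) = -18 - 3*k)
-3616*(-1 + 2*L(6)) = -3616*(-1 + 2*(-18 - 3*6)) = -3616*(-1 + 2*(-18 - 18)) = -3616*(-1 + 2*(-36)) = -3616*(-1 - 72) = -3616*(-73) = 263968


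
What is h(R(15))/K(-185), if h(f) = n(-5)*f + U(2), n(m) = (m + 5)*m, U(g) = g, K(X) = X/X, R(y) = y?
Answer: 2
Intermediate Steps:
K(X) = 1
n(m) = m*(5 + m) (n(m) = (5 + m)*m = m*(5 + m))
h(f) = 2 (h(f) = (-5*(5 - 5))*f + 2 = (-5*0)*f + 2 = 0*f + 2 = 0 + 2 = 2)
h(R(15))/K(-185) = 2/1 = 2*1 = 2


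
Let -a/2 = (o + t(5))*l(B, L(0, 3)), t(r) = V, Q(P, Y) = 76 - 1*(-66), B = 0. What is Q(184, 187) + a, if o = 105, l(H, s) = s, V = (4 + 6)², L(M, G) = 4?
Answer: -1498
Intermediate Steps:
V = 100 (V = 10² = 100)
Q(P, Y) = 142 (Q(P, Y) = 76 + 66 = 142)
t(r) = 100
a = -1640 (a = -2*(105 + 100)*4 = -410*4 = -2*820 = -1640)
Q(184, 187) + a = 142 - 1640 = -1498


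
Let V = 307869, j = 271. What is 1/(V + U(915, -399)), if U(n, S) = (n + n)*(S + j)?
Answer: 1/73629 ≈ 1.3582e-5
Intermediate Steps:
U(n, S) = 2*n*(271 + S) (U(n, S) = (n + n)*(S + 271) = (2*n)*(271 + S) = 2*n*(271 + S))
1/(V + U(915, -399)) = 1/(307869 + 2*915*(271 - 399)) = 1/(307869 + 2*915*(-128)) = 1/(307869 - 234240) = 1/73629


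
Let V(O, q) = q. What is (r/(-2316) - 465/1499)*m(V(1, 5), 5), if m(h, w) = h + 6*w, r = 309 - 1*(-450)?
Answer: -25837945/1157228 ≈ -22.327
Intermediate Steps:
r = 759 (r = 309 + 450 = 759)
(r/(-2316) - 465/1499)*m(V(1, 5), 5) = (759/(-2316) - 465/1499)*(5 + 6*5) = (759*(-1/2316) - 465*1/1499)*(5 + 30) = (-253/772 - 465/1499)*35 = -738227/1157228*35 = -25837945/1157228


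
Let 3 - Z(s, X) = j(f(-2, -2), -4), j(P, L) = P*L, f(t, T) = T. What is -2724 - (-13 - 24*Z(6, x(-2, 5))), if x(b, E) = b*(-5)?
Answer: -2831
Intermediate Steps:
x(b, E) = -5*b
j(P, L) = L*P
Z(s, X) = -5 (Z(s, X) = 3 - (-4)*(-2) = 3 - 1*8 = 3 - 8 = -5)
-2724 - (-13 - 24*Z(6, x(-2, 5))) = -2724 - (-13 - 24*(-5)) = -2724 - (-13 + 120) = -2724 - 1*107 = -2724 - 107 = -2831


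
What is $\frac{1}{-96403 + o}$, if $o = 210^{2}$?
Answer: $- \frac{1}{52303} \approx -1.9119 \cdot 10^{-5}$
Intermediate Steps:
$o = 44100$
$\frac{1}{-96403 + o} = \frac{1}{-96403 + 44100} = \frac{1}{-52303} = - \frac{1}{52303}$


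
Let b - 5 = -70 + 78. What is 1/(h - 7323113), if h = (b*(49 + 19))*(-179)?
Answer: -1/7481349 ≈ -1.3367e-7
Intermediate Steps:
b = 13 (b = 5 + (-70 + 78) = 5 + 8 = 13)
h = -158236 (h = (13*(49 + 19))*(-179) = (13*68)*(-179) = 884*(-179) = -158236)
1/(h - 7323113) = 1/(-158236 - 7323113) = 1/(-7481349) = -1/7481349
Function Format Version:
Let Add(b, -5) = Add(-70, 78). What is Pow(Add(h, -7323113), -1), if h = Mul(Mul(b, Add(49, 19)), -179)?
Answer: Rational(-1, 7481349) ≈ -1.3367e-7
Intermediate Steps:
b = 13 (b = Add(5, Add(-70, 78)) = Add(5, 8) = 13)
h = -158236 (h = Mul(Mul(13, Add(49, 19)), -179) = Mul(Mul(13, 68), -179) = Mul(884, -179) = -158236)
Pow(Add(h, -7323113), -1) = Pow(Add(-158236, -7323113), -1) = Pow(-7481349, -1) = Rational(-1, 7481349)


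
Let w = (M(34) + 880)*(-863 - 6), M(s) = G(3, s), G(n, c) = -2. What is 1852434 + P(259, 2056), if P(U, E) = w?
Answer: 1089452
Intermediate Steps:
M(s) = -2
w = -762982 (w = (-2 + 880)*(-863 - 6) = 878*(-869) = -762982)
P(U, E) = -762982
1852434 + P(259, 2056) = 1852434 - 762982 = 1089452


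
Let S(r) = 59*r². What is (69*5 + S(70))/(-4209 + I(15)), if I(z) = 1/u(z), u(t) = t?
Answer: -4341675/63134 ≈ -68.769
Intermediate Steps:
I(z) = 1/z
(69*5 + S(70))/(-4209 + I(15)) = (69*5 + 59*70²)/(-4209 + 1/15) = (345 + 59*4900)/(-4209 + 1/15) = (345 + 289100)/(-63134/15) = 289445*(-15/63134) = -4341675/63134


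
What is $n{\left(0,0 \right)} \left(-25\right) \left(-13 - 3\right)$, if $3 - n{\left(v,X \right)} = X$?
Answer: $1200$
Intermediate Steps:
$n{\left(v,X \right)} = 3 - X$
$n{\left(0,0 \right)} \left(-25\right) \left(-13 - 3\right) = \left(3 - 0\right) \left(-25\right) \left(-13 - 3\right) = \left(3 + 0\right) \left(-25\right) \left(-16\right) = 3 \left(-25\right) \left(-16\right) = \left(-75\right) \left(-16\right) = 1200$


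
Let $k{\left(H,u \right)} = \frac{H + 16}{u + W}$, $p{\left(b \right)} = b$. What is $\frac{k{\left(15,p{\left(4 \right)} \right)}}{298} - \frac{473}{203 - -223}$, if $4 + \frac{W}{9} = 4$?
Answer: $- \frac{275305}{253896} \approx -1.0843$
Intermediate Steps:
$W = 0$ ($W = -36 + 9 \cdot 4 = -36 + 36 = 0$)
$k{\left(H,u \right)} = \frac{16 + H}{u}$ ($k{\left(H,u \right)} = \frac{H + 16}{u + 0} = \frac{16 + H}{u}$)
$\frac{k{\left(15,p{\left(4 \right)} \right)}}{298} - \frac{473}{203 - -223} = \frac{\frac{1}{4} \left(16 + 15\right)}{298} - \frac{473}{203 - -223} = \frac{1}{4} \cdot 31 \cdot \frac{1}{298} - \frac{473}{203 + 223} = \frac{31}{4} \cdot \frac{1}{298} - \frac{473}{426} = \frac{31}{1192} - \frac{473}{426} = - \frac{275305}{253896}$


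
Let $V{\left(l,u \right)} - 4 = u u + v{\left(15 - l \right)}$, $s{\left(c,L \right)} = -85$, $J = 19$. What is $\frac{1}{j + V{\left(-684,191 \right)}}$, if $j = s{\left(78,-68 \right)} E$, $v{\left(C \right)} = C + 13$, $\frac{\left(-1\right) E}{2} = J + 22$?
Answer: $\frac{1}{44167} \approx 2.2641 \cdot 10^{-5}$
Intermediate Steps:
$E = -82$ ($E = - 2 \left(19 + 22\right) = \left(-2\right) 41 = -82$)
$v{\left(C \right)} = 13 + C$
$V{\left(l,u \right)} = 32 + u^{2} - l$ ($V{\left(l,u \right)} = 4 + \left(u u + \left(13 - \left(-15 + l\right)\right)\right) = 4 - \left(-28 + l - u^{2}\right) = 4 + \left(28 + u^{2} - l\right) = 32 + u^{2} - l$)
$j = 6970$ ($j = \left(-85\right) \left(-82\right) = 6970$)
$\frac{1}{j + V{\left(-684,191 \right)}} = \frac{1}{6970 + \left(32 + 191^{2} - -684\right)} = \frac{1}{6970 + \left(32 + 36481 + 684\right)} = \frac{1}{6970 + 37197} = \frac{1}{44167}$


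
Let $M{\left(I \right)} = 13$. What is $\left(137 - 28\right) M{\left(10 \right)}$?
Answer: $1417$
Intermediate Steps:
$\left(137 - 28\right) M{\left(10 \right)} = \left(137 - 28\right) 13 = 109 \cdot 13 = 1417$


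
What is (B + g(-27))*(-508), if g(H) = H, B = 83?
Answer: -28448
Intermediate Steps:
(B + g(-27))*(-508) = (83 - 27)*(-508) = 56*(-508) = -28448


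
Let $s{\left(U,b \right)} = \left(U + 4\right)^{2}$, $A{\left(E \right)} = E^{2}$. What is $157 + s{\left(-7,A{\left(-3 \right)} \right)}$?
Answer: $166$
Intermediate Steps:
$s{\left(U,b \right)} = \left(4 + U\right)^{2}$
$157 + s{\left(-7,A{\left(-3 \right)} \right)} = 157 + \left(4 - 7\right)^{2} = 157 + \left(-3\right)^{2} = 157 + 9 = 166$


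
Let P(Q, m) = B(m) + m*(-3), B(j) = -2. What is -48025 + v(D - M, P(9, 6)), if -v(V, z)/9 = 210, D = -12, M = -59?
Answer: -49915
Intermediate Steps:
P(Q, m) = -2 - 3*m (P(Q, m) = -2 + m*(-3) = -2 - 3*m)
v(V, z) = -1890 (v(V, z) = -9*210 = -1890)
-48025 + v(D - M, P(9, 6)) = -48025 - 1890 = -49915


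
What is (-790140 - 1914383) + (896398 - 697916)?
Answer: -2506041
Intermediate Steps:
(-790140 - 1914383) + (896398 - 697916) = -2704523 + 198482 = -2506041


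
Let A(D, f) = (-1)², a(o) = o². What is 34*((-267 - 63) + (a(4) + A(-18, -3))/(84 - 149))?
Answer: -729878/65 ≈ -11229.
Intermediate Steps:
A(D, f) = 1
34*((-267 - 63) + (a(4) + A(-18, -3))/(84 - 149)) = 34*((-267 - 63) + (4² + 1)/(84 - 149)) = 34*(-330 + (16 + 1)/(-65)) = 34*(-330 + 17*(-1/65)) = 34*(-330 - 17/65) = 34*(-21467/65) = -729878/65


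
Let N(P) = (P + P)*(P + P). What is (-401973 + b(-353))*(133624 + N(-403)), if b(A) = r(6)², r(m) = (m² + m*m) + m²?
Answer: -305713427340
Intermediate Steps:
r(m) = 3*m² (r(m) = (m² + m²) + m² = 2*m² + m² = 3*m²)
b(A) = 11664 (b(A) = (3*6²)² = (3*36)² = 108² = 11664)
N(P) = 4*P² (N(P) = (2*P)*(2*P) = 4*P²)
(-401973 + b(-353))*(133624 + N(-403)) = (-401973 + 11664)*(133624 + 4*(-403)²) = -390309*(133624 + 4*162409) = -390309*(133624 + 649636) = -390309*783260 = -305713427340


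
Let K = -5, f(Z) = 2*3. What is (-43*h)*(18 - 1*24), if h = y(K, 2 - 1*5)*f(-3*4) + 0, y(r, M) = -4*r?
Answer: 30960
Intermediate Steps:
f(Z) = 6
h = 120 (h = -4*(-5)*6 + 0 = 20*6 + 0 = 120 + 0 = 120)
(-43*h)*(18 - 1*24) = (-43*120)*(18 - 1*24) = -5160*(18 - 24) = -5160*(-6) = 30960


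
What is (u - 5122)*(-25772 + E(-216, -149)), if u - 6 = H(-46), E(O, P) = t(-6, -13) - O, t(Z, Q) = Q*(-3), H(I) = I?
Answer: 131718754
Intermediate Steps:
t(Z, Q) = -3*Q
E(O, P) = 39 - O (E(O, P) = -3*(-13) - O = 39 - O)
u = -40 (u = 6 - 46 = -40)
(u - 5122)*(-25772 + E(-216, -149)) = (-40 - 5122)*(-25772 + (39 - 1*(-216))) = -5162*(-25772 + (39 + 216)) = -5162*(-25772 + 255) = -5162*(-25517) = 131718754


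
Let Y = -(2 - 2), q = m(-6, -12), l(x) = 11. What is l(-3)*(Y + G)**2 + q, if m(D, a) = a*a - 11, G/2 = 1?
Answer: 177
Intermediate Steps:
G = 2 (G = 2*1 = 2)
m(D, a) = -11 + a**2 (m(D, a) = a**2 - 11 = -11 + a**2)
q = 133 (q = -11 + (-12)**2 = -11 + 144 = 133)
Y = 0 (Y = -1*0 = 0)
l(-3)*(Y + G)**2 + q = 11*(0 + 2)**2 + 133 = 11*2**2 + 133 = 11*4 + 133 = 44 + 133 = 177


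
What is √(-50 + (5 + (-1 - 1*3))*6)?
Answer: 2*I*√11 ≈ 6.6332*I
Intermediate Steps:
√(-50 + (5 + (-1 - 1*3))*6) = √(-50 + (5 + (-1 - 3))*6) = √(-50 + (5 - 4)*6) = √(-50 + 1*6) = √(-50 + 6) = √(-44) = 2*I*√11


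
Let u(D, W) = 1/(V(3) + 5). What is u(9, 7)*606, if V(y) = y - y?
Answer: 606/5 ≈ 121.20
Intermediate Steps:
V(y) = 0
u(D, W) = 1/5 (u(D, W) = 1/(0 + 5) = 1/5)
u(9, 7)*606 = (1/5)*606 = 606/5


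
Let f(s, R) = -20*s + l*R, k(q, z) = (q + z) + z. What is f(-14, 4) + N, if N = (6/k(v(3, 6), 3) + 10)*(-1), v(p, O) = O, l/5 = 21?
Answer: 1379/2 ≈ 689.50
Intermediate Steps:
l = 105 (l = 5*21 = 105)
k(q, z) = q + 2*z
f(s, R) = -20*s + 105*R
N = -21/2 (N = (6/(6 + 2*3) + 10)*(-1) = (6/(6 + 6) + 10)*(-1) = (6/12 + 10)*(-1) = (6*(1/12) + 10)*(-1) = (½ + 10)*(-1) = (21/2)*(-1) = -21/2 ≈ -10.500)
f(-14, 4) + N = (-20*(-14) + 105*4) - 21/2 = (280 + 420) - 21/2 = 700 - 21/2 = 1379/2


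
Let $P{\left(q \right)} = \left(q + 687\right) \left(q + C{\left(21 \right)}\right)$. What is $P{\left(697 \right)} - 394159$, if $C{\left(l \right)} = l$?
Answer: $599553$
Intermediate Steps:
$P{\left(q \right)} = \left(21 + q\right) \left(687 + q\right)$ ($P{\left(q \right)} = \left(q + 687\right) \left(q + 21\right) = \left(687 + q\right) \left(21 + q\right) = \left(21 + q\right) \left(687 + q\right)$)
$P{\left(697 \right)} - 394159 = \left(14427 + 697^{2} + 708 \cdot 697\right) - 394159 = \left(14427 + 485809 + 493476\right) - 394159 = 993712 - 394159 = 599553$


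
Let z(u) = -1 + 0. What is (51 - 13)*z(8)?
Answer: -38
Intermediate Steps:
z(u) = -1
(51 - 13)*z(8) = (51 - 13)*(-1) = 38*(-1) = -38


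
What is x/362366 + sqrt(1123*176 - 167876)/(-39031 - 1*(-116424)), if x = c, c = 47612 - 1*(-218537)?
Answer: 266149/362366 + 6*sqrt(827)/77393 ≈ 0.73670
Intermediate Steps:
c = 266149 (c = 47612 + 218537 = 266149)
x = 266149
x/362366 + sqrt(1123*176 - 167876)/(-39031 - 1*(-116424)) = 266149/362366 + sqrt(1123*176 - 167876)/(-39031 - 1*(-116424)) = 266149*(1/362366) + sqrt(197648 - 167876)/(-39031 + 116424) = 266149/362366 + sqrt(29772)/77393 = 266149/362366 + (6*sqrt(827))*(1/77393) = 266149/362366 + 6*sqrt(827)/77393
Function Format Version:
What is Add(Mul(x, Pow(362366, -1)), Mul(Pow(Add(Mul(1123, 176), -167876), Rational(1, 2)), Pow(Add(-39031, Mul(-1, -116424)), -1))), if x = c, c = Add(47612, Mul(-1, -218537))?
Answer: Add(Rational(266149, 362366), Mul(Rational(6, 77393), Pow(827, Rational(1, 2)))) ≈ 0.73670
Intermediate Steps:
c = 266149 (c = Add(47612, 218537) = 266149)
x = 266149
Add(Mul(x, Pow(362366, -1)), Mul(Pow(Add(Mul(1123, 176), -167876), Rational(1, 2)), Pow(Add(-39031, Mul(-1, -116424)), -1))) = Add(Mul(266149, Pow(362366, -1)), Mul(Pow(Add(Mul(1123, 176), -167876), Rational(1, 2)), Pow(Add(-39031, Mul(-1, -116424)), -1))) = Add(Mul(266149, Rational(1, 362366)), Mul(Pow(Add(197648, -167876), Rational(1, 2)), Pow(Add(-39031, 116424), -1))) = Add(Rational(266149, 362366), Mul(Pow(29772, Rational(1, 2)), Pow(77393, -1))) = Add(Rational(266149, 362366), Mul(Mul(6, Pow(827, Rational(1, 2))), Rational(1, 77393))) = Add(Rational(266149, 362366), Mul(Rational(6, 77393), Pow(827, Rational(1, 2))))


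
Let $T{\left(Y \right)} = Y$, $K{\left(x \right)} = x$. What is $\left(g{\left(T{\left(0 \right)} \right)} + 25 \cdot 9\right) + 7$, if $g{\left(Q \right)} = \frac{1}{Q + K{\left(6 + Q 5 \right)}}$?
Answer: $\frac{1393}{6} \approx 232.17$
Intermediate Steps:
$g{\left(Q \right)} = \frac{1}{6 + 6 Q}$ ($g{\left(Q \right)} = \frac{1}{Q + \left(6 + Q 5\right)} = \frac{1}{Q + \left(6 + 5 Q\right)} = \frac{1}{6 + 6 Q}$)
$\left(g{\left(T{\left(0 \right)} \right)} + 25 \cdot 9\right) + 7 = \left(\frac{1}{6 \left(1 + 0\right)} + 25 \cdot 9\right) + 7 = \left(\frac{1}{6 \cdot 1} + 225\right) + 7 = \left(\frac{1}{6} \cdot 1 + 225\right) + 7 = \left(\frac{1}{6} + 225\right) + 7 = \frac{1351}{6} + 7 = \frac{1393}{6}$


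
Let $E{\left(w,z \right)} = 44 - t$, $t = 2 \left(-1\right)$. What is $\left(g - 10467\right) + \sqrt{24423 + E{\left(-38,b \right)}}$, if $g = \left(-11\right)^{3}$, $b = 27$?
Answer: $-11798 + \sqrt{24469} \approx -11642.0$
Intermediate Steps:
$g = -1331$
$t = -2$
$E{\left(w,z \right)} = 46$ ($E{\left(w,z \right)} = 44 - -2 = 44 + 2 = 46$)
$\left(g - 10467\right) + \sqrt{24423 + E{\left(-38,b \right)}} = \left(-1331 - 10467\right) + \sqrt{24423 + 46} = -11798 + \sqrt{24469}$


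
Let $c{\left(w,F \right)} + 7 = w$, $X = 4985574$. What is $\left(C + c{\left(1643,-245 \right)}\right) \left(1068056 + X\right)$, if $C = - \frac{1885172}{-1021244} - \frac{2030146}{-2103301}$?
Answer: $\frac{5327405380865741627850}{536995881611} \approx 9.9208 \cdot 10^{9}$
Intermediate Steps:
$c{\left(w,F \right)} = -7 + w$
$C = \frac{1509589643599}{536995881611}$ ($C = \left(-1885172\right) \left(- \frac{1}{1021244}\right) - - \frac{2030146}{2103301} = \frac{471293}{255311} + \frac{2030146}{2103301} = \frac{1509589643599}{536995881611} \approx 2.8112$)
$\left(C + c{\left(1643,-245 \right)}\right) \left(1068056 + X\right) = \left(\frac{1509589643599}{536995881611} + \left(-7 + 1643\right)\right) \left(1068056 + 4985574\right) = \left(\frac{1509589643599}{536995881611} + 1636\right) 6053630 = \frac{880034851959195}{536995881611} \cdot 6053630 = \frac{5327405380865741627850}{536995881611}$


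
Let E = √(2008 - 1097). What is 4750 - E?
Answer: 4750 - √911 ≈ 4719.8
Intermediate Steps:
E = √911 ≈ 30.183
4750 - E = 4750 - √911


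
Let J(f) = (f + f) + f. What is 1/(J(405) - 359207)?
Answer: -1/357992 ≈ -2.7934e-6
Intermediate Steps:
J(f) = 3*f (J(f) = 2*f + f = 3*f)
1/(J(405) - 359207) = 1/(3*405 - 359207) = 1/(1215 - 359207) = 1/(-357992) = -1/357992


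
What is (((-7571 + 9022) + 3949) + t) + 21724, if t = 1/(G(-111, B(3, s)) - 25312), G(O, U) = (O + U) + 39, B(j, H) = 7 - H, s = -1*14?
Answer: 687946011/25363 ≈ 27124.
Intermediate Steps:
s = -14
G(O, U) = 39 + O + U
t = -1/25363 (t = 1/((39 - 111 + (7 - 1*(-14))) - 25312) = 1/((39 - 111 + (7 + 14)) - 25312) = 1/((39 - 111 + 21) - 25312) = 1/(-51 - 25312) = 1/(-25363) = -1/25363 ≈ -3.9428e-5)
(((-7571 + 9022) + 3949) + t) + 21724 = (((-7571 + 9022) + 3949) - 1/25363) + 21724 = ((1451 + 3949) - 1/25363) + 21724 = (5400 - 1/25363) + 21724 = 136960199/25363 + 21724 = 687946011/25363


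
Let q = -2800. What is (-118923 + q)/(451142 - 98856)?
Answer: -121723/352286 ≈ -0.34552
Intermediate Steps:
(-118923 + q)/(451142 - 98856) = (-118923 - 2800)/(451142 - 98856) = -121723/352286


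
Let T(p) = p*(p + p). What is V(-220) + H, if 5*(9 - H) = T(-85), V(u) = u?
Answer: -3101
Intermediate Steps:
T(p) = 2*p² (T(p) = p*(2*p) = 2*p²)
H = -2881 (H = 9 - 2*(-85)²/5 = 9 - 2*7225/5 = 9 - ⅕*14450 = 9 - 2890 = -2881)
V(-220) + H = -220 - 2881 = -3101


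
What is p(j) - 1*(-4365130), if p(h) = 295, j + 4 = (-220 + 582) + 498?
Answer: 4365425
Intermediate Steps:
j = 856 (j = -4 + ((-220 + 582) + 498) = -4 + (362 + 498) = -4 + 860 = 856)
p(j) - 1*(-4365130) = 295 - 1*(-4365130) = 295 + 4365130 = 4365425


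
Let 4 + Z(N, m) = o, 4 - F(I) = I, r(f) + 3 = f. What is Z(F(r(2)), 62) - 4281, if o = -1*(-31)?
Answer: -4254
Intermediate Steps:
o = 31
r(f) = -3 + f
F(I) = 4 - I
Z(N, m) = 27 (Z(N, m) = -4 + 31 = 27)
Z(F(r(2)), 62) - 4281 = 27 - 4281 = -4254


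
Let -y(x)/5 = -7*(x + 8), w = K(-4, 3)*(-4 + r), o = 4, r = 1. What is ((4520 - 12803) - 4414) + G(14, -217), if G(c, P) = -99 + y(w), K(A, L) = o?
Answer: -12936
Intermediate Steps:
K(A, L) = 4
w = -12 (w = 4*(-4 + 1) = 4*(-3) = -12)
y(x) = 280 + 35*x (y(x) = -(-35)*(x + 8) = -(-35)*(8 + x) = -5*(-56 - 7*x) = 280 + 35*x)
G(c, P) = -239 (G(c, P) = -99 + (280 + 35*(-12)) = -99 + (280 - 420) = -99 - 140 = -239)
((4520 - 12803) - 4414) + G(14, -217) = ((4520 - 12803) - 4414) - 239 = (-8283 - 4414) - 239 = -12697 - 239 = -12936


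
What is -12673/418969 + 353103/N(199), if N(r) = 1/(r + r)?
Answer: 3098937152027/22051 ≈ 1.4054e+8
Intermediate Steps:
N(r) = 1/(2*r)
-12673/418969 + 353103/N(199) = -12673/418969 + 353103/(((½)/199)) = -12673*1/418969 + 353103/(((½)*(1/199))) = -667/22051 + 353103/(1/398) = -667/22051 + 353103*398 = -667/22051 + 140534994 = 3098937152027/22051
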